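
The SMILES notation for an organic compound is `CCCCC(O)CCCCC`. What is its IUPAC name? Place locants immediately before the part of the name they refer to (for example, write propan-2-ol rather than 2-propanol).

The longest carbon chain that includes the –OH group has 10 carbons, so the parent hydride is decane.
An alcohol (–OH) is the principal characteristic group, giving the suffix -ol.
Choose the numbering such that numbering from this end puts the hydroxyl group at C-5 rather than C-6.
This places the hydroxyl at C-5.
Assembling the pieces gives decan-5-ol.

decan-5-ol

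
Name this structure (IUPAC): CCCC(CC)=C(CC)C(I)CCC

The longest carbon chain that includes the multiple bond has 9 carbons, so the parent hydride is nonane.
There is one C=C double bond, indicated by the ending -ene.
The numbering direction is chosen so that numbering from this end puts the double bond at C-4 rather than C-5.
That gives the double bond between C-4 and C-5; ethyl groups at C-4 and C-5; an iodo group at C-6.
The substituents are ordered alphabetically, ignoring any di-/tri- multipliers.
Putting it together: 4,5-diethyl-6-iodonon-4-ene.

4,5-diethyl-6-iodonon-4-ene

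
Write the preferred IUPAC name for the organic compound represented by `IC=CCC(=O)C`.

5-iodopent-4-en-2-one

The longest carbon chain that includes the carbonyl and the multiple bond has 5 carbons, so the parent hydride is pentane.
The highest-priority functional group is a ketone (C=O on an internal carbon), so the name ends in -one.
A C=C double bond in the chain gives the infix -ene-.
The numbering direction is chosen so that numbering from this end puts the carbonyl group at C-2 rather than C-4.
That gives the carbonyl at C-2; the double bond between C-4 and C-5; an iodo group at C-5.
The name is 5-iodopent-4-en-2-one.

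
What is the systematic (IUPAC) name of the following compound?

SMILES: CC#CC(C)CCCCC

4-methylnon-2-yne

The longest carbon chain that includes the multiple bond has 9 carbons, so the parent hydride is nonane.
The chain contains a C≡C triple bond, so the unsaturation ending is -yne.
The numbering direction is chosen so that numbering from this end puts the triple bond at C-2 rather than C-7.
This places the triple bond between C-2 and C-3; a methyl group at C-4.
Assembling the pieces gives 4-methylnon-2-yne.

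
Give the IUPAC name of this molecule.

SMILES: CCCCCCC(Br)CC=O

3-bromononanal

The longest chain bearing the –CHO group is 9 carbons long (nonane).
The highest-priority functional group is an aldehyde (terminal –CHO), so the name ends in -al.
The numbering direction is chosen so that the aldehyde carbon is C-1 by definition.
This places a bromo group at C-3.
Putting it together: 3-bromononanal.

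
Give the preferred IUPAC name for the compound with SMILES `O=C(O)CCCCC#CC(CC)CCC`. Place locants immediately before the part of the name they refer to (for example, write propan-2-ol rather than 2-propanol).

Counting along the main chain through the –COOH group and the multiple bond gives 11 carbons: the parent is undecane.
The principal characteristic group is a carboxylic acid (terminal –COOH), named with the suffix -oic acid.
The chain contains a C≡C triple bond, so the unsaturation ending is -yne.
Choose the numbering such that the carboxylic acid carbon is C-1 by definition.
That gives the triple bond between C-6 and C-7; an ethyl group at C-8.
The name is 8-ethylundec-6-ynoic acid.

8-ethylundec-6-ynoic acid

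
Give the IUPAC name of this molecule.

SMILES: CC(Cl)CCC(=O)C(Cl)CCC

The longest carbon chain that includes the carbonyl has 9 carbons, so the parent hydride is nonane.
A ketone (C=O on an internal carbon) is the principal characteristic group, giving the suffix -one.
Number the chain so that the substituent locant set {2,6} is lower than {4,8} at the first point of difference.
This places the carbonyl at C-5; chloro groups at C-2 and C-6.
The name is 2,6-dichlorononan-5-one.

2,6-dichlorononan-5-one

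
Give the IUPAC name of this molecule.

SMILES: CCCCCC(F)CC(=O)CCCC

Counting along the main chain through the carbonyl gives 12 carbons: the parent is dodecane.
A ketone (C=O on an internal carbon) is the principal characteristic group, giving the suffix -one.
Choose the numbering such that numbering from this end puts the carbonyl group at C-5 rather than C-8.
With this numbering: the carbonyl at C-5; a fluoro group at C-7.
The name is 7-fluorododecan-5-one.

7-fluorododecan-5-one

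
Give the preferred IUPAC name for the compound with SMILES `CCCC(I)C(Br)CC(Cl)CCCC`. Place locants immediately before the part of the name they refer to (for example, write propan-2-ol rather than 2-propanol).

5-bromo-7-chloro-4-iodoundecane

The longest continuous carbon chain has 11 atoms, so the parent hydride is undecane.
The numbering direction is chosen so that the substituent locant set {4,5,7} is lower than {5,7,8} at the first point of difference.
With this numbering: a bromo group at C-5; a chloro group at C-7; an iodo group at C-4.
Substituent prefixes are cited in alphabetical order (multiplying prefixes like di-/tri- are ignored for ordering).
Assembling the pieces gives 5-bromo-7-chloro-4-iodoundecane.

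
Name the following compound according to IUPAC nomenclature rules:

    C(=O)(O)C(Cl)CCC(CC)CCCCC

2-chloro-5-ethyldecanoic acid

Counting along the main chain through the –COOH group gives 10 carbons: the parent is decane.
The principal characteristic group is a carboxylic acid (terminal –COOH), named with the suffix -oic acid.
Choose the numbering such that the carboxylic acid carbon is C-1 by definition.
With this numbering: a chloro group at C-2; an ethyl group at C-5.
Substituent prefixes are cited in alphabetical order (multiplying prefixes like di-/tri- are ignored for ordering).
The name is 2-chloro-5-ethyldecanoic acid.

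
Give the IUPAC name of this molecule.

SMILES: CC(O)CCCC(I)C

The longest chain bearing the –OH group is 7 carbons long (heptane).
The highest-priority functional group is an alcohol (–OH), so the name ends in -ol.
Number the chain so that numbering from this end puts the hydroxyl group at C-2 rather than C-6.
With this numbering: the hydroxyl at C-2; an iodo group at C-6.
Assembling the pieces gives 6-iodoheptan-2-ol.

6-iodoheptan-2-ol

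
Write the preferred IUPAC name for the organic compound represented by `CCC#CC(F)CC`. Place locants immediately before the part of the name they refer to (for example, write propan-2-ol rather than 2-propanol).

The longest chain bearing the multiple bond is 7 carbons long (heptane).
There is one C≡C triple bond, indicated by the ending -yne.
Choose the numbering such that numbering from this end puts the triple bond at C-3 rather than C-4.
With this numbering: the triple bond between C-3 and C-4; a fluoro group at C-5.
Assembling the pieces gives 5-fluorohept-3-yne.

5-fluorohept-3-yne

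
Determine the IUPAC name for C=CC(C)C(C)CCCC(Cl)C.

8-chloro-3,4-dimethylnon-1-ene

The longest chain bearing the multiple bond is 9 carbons long (nonane).
The chain contains a C=C double bond, so the unsaturation ending is -ene.
Choose the numbering such that numbering from this end puts the double bond at C-1 rather than C-8.
This places the double bond between C-1 and C-2; a chloro group at C-8; methyl groups at C-3 and C-4.
Prefixes are listed alphabetically: chloro, methyl.
Assembling the pieces gives 8-chloro-3,4-dimethylnon-1-ene.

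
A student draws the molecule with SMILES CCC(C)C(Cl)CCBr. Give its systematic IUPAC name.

The longest carbon chain is 6 atoms: the parent is hexane.
Number the chain so that the substituent locant set {1,3,4} is lower than {3,4,6} at the first point of difference.
This places a bromo group at C-1; a chloro group at C-3; a methyl group at C-4.
The substituents are ordered alphabetically, ignoring any di-/tri- multipliers.
Putting it together: 1-bromo-3-chloro-4-methylhexane.

1-bromo-3-chloro-4-methylhexane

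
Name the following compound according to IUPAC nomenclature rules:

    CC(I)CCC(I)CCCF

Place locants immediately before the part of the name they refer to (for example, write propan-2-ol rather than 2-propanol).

The longest carbon chain is 8 atoms: the parent is octane.
The numbering direction is chosen so that the substituent locant set {1,4,7} is lower than {2,5,8} at the first point of difference.
With this numbering: a fluoro group at C-1; iodo groups at C-4 and C-7.
Substituent prefixes are cited in alphabetical order (multiplying prefixes like di-/tri- are ignored for ordering).
Assembling the pieces gives 1-fluoro-4,7-diiodooctane.

1-fluoro-4,7-diiodooctane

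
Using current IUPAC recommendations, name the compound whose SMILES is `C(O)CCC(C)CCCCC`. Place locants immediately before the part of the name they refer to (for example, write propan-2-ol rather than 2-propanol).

The longest chain bearing the –OH group is 9 carbons long (nonane).
The highest-priority functional group is an alcohol (–OH), so the name ends in -ol.
Number the chain so that numbering from this end puts the hydroxyl group at C-1 rather than C-9.
With this numbering: the hydroxyl at C-1; a methyl group at C-4.
Assembling the pieces gives 4-methylnonan-1-ol.

4-methylnonan-1-ol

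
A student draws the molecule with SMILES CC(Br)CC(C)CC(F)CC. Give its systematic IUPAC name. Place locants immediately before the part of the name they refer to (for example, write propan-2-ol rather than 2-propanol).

The parent chain contains 8 carbons (octane).
The numbering direction is chosen so that the substituent locant set {2,4,6} is lower than {3,5,7} at the first point of difference.
With this numbering: a bromo group at C-2; a fluoro group at C-6; a methyl group at C-4.
The substituents are ordered alphabetically, ignoring any di-/tri- multipliers.
The name is 2-bromo-6-fluoro-4-methyloctane.

2-bromo-6-fluoro-4-methyloctane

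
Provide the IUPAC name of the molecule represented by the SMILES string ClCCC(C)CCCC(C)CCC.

The longest continuous carbon chain has 10 atoms, so the parent hydride is decane.
Number the chain so that the substituent locant set {1,3,7} is lower than {4,8,10} at the first point of difference.
That gives a chloro group at C-1; methyl groups at C-3 and C-7.
The substituents are ordered alphabetically, ignoring any di-/tri- multipliers.
Assembling the pieces gives 1-chloro-3,7-dimethyldecane.

1-chloro-3,7-dimethyldecane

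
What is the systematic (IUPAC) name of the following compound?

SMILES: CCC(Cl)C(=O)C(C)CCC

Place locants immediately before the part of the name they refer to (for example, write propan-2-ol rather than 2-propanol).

The longest chain bearing the carbonyl is 8 carbons long (octane).
The principal characteristic group is a ketone (C=O on an internal carbon), named with the suffix -one.
Number the chain so that numbering from this end puts the carbonyl group at C-4 rather than C-5.
With this numbering: the carbonyl at C-4; a chloro group at C-3; a methyl group at C-5.
Substituent prefixes are cited in alphabetical order (multiplying prefixes like di-/tri- are ignored for ordering).
Putting it together: 3-chloro-5-methyloctan-4-one.

3-chloro-5-methyloctan-4-one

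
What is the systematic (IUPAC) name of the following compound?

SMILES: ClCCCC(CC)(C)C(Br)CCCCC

The longest continuous carbon chain has 10 atoms, so the parent hydride is decane.
Choose the numbering such that the substituent locant set {1,4,4,5} is lower than {6,7,7,10} at the first point of difference.
With this numbering: a bromo group at C-5; a chloro group at C-1; an ethyl group at C-4; a methyl group at C-4.
The substituents are ordered alphabetically, ignoring any di-/tri- multipliers.
The name is 5-bromo-1-chloro-4-ethyl-4-methyldecane.

5-bromo-1-chloro-4-ethyl-4-methyldecane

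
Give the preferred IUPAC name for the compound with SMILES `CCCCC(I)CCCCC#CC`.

8-iodododec-2-yne

The longest chain bearing the multiple bond is 12 carbons long (dodecane).
The chain contains a C≡C triple bond, so the unsaturation ending is -yne.
Choose the numbering such that numbering from this end puts the triple bond at C-2 rather than C-10.
That gives the triple bond between C-2 and C-3; an iodo group at C-8.
Assembling the pieces gives 8-iodododec-2-yne.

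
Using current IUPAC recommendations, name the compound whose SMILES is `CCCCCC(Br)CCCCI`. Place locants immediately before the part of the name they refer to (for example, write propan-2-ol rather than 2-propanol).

5-bromo-1-iododecane

The parent chain contains 10 carbons (decane).
The numbering direction is chosen so that the substituent locant set {1,5} is lower than {6,10} at the first point of difference.
That gives a bromo group at C-5; an iodo group at C-1.
The substituents are ordered alphabetically, ignoring any di-/tri- multipliers.
The name is 5-bromo-1-iododecane.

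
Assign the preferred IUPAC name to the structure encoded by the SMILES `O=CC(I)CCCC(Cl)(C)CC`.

The longest chain bearing the –CHO group is 8 carbons long (octane).
An aldehyde (terminal –CHO) is the principal characteristic group, giving the suffix -al.
Choose the numbering such that the aldehyde carbon is C-1 by definition.
With this numbering: a chloro group at C-6; an iodo group at C-2; a methyl group at C-6.
The substituents are ordered alphabetically, ignoring any di-/tri- multipliers.
Putting it together: 6-chloro-2-iodo-6-methyloctanal.

6-chloro-2-iodo-6-methyloctanal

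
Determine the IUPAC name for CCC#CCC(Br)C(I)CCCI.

The longest carbon chain that includes the multiple bond has 10 carbons, so the parent hydride is decane.
There is one C≡C triple bond, indicated by the ending -yne.
The numbering direction is chosen so that numbering from this end puts the triple bond at C-3 rather than C-7.
This places the triple bond between C-3 and C-4; a bromo group at C-6; iodo groups at C-7 and C-10.
Substituent prefixes are cited in alphabetical order (multiplying prefixes like di-/tri- are ignored for ordering).
Assembling the pieces gives 6-bromo-7,10-diiododec-3-yne.

6-bromo-7,10-diiododec-3-yne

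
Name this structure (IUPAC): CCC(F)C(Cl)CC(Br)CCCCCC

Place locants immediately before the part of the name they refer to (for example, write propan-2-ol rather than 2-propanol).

The longest carbon chain is 12 atoms: the parent is dodecane.
The numbering direction is chosen so that the substituent locant set {3,4,6} is lower than {7,9,10} at the first point of difference.
That gives a bromo group at C-6; a chloro group at C-4; a fluoro group at C-3.
Prefixes are listed alphabetically: bromo, chloro, fluoro.
The name is 6-bromo-4-chloro-3-fluorododecane.

6-bromo-4-chloro-3-fluorododecane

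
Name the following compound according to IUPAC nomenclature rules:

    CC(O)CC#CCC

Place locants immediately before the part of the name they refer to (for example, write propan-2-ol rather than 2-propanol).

hept-4-yn-2-ol

The longest chain bearing the –OH group and the multiple bond is 7 carbons long (heptane).
The highest-priority functional group is an alcohol (–OH), so the name ends in -ol.
There is one C≡C triple bond, indicated by the ending -yne.
Number the chain so that numbering from this end puts the hydroxyl group at C-2 rather than C-6.
With this numbering: the hydroxyl at C-2; the triple bond between C-4 and C-5.
Assembling the pieces gives hept-4-yn-2-ol.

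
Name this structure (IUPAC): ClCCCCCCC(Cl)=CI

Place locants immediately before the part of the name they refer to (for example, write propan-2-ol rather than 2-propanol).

2,8-dichloro-1-iodooct-1-ene

The longest carbon chain that includes the multiple bond has 8 carbons, so the parent hydride is octane.
The chain contains a C=C double bond, so the unsaturation ending is -ene.
Number the chain so that numbering from this end puts the double bond at C-1 rather than C-7.
With this numbering: the double bond between C-1 and C-2; chloro groups at C-2 and C-8; an iodo group at C-1.
The substituents are ordered alphabetically, ignoring any di-/tri- multipliers.
Assembling the pieces gives 2,8-dichloro-1-iodooct-1-ene.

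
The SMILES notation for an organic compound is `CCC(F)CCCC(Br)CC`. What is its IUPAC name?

3-bromo-7-fluorononane

The longest carbon chain is 9 atoms: the parent is nonane.
The numbering direction is chosen so that the locant sets are identical either way, so the alphabetically earlier bromo substituent takes the lower locant (3 rather than 7).
That gives a bromo group at C-3; a fluoro group at C-7.
Substituent prefixes are cited in alphabetical order (multiplying prefixes like di-/tri- are ignored for ordering).
Assembling the pieces gives 3-bromo-7-fluorononane.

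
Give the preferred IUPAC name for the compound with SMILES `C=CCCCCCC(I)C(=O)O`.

The longest chain bearing the –COOH group and the multiple bond is 9 carbons long (nonane).
The highest-priority functional group is a carboxylic acid (terminal –COOH), so the name ends in -oic acid.
The chain contains a C=C double bond, so the unsaturation ending is -ene.
Number the chain so that the carboxylic acid carbon is C-1 by definition.
That gives the double bond between C-8 and C-9; an iodo group at C-2.
Putting it together: 2-iodonon-8-enoic acid.

2-iodonon-8-enoic acid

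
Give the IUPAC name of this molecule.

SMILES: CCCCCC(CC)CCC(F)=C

The longest carbon chain that includes the multiple bond has 10 carbons, so the parent hydride is decane.
There is one C=C double bond, indicated by the ending -ene.
The numbering direction is chosen so that numbering from this end puts the double bond at C-1 rather than C-9.
This places the double bond between C-1 and C-2; an ethyl group at C-5; a fluoro group at C-2.
The substituents are ordered alphabetically, ignoring any di-/tri- multipliers.
Putting it together: 5-ethyl-2-fluorodec-1-ene.

5-ethyl-2-fluorodec-1-ene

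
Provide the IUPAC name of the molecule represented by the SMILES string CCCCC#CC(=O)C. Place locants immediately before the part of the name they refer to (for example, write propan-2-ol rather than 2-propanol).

oct-3-yn-2-one

The longest carbon chain that includes the carbonyl and the multiple bond has 8 carbons, so the parent hydride is octane.
The highest-priority functional group is a ketone (C=O on an internal carbon), so the name ends in -one.
The chain contains a C≡C triple bond, so the unsaturation ending is -yne.
The numbering direction is chosen so that numbering from this end puts the carbonyl group at C-2 rather than C-7.
This places the carbonyl at C-2; the triple bond between C-3 and C-4.
Assembling the pieces gives oct-3-yn-2-one.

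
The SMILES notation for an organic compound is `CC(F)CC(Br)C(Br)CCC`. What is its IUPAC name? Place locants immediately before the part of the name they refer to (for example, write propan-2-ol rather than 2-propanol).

The longest continuous carbon chain has 8 atoms, so the parent hydride is octane.
Choose the numbering such that the substituent locant set {2,4,5} is lower than {4,5,7} at the first point of difference.
That gives bromo groups at C-4 and C-5; a fluoro group at C-2.
The substituents are ordered alphabetically, ignoring any di-/tri- multipliers.
Assembling the pieces gives 4,5-dibromo-2-fluorooctane.

4,5-dibromo-2-fluorooctane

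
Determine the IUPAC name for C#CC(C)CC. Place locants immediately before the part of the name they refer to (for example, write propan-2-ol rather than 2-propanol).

3-methylpent-1-yne

The longest carbon chain that includes the multiple bond has 5 carbons, so the parent hydride is pentane.
There is one C≡C triple bond, indicated by the ending -yne.
Choose the numbering such that numbering from this end puts the triple bond at C-1 rather than C-4.
That gives the triple bond between C-1 and C-2; a methyl group at C-3.
Putting it together: 3-methylpent-1-yne.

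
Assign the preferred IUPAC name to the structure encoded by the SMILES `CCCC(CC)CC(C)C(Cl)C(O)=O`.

2-chloro-5-ethyl-3-methyloctanoic acid

Counting along the main chain through the –COOH group gives 8 carbons: the parent is octane.
The highest-priority functional group is a carboxylic acid (terminal –COOH), so the name ends in -oic acid.
Number the chain so that the carboxylic acid carbon is C-1 by definition.
This places a chloro group at C-2; an ethyl group at C-5; a methyl group at C-3.
The substituents are ordered alphabetically, ignoring any di-/tri- multipliers.
The name is 2-chloro-5-ethyl-3-methyloctanoic acid.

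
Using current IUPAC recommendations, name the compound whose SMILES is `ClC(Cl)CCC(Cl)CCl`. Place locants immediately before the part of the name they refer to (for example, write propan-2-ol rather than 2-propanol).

The longest continuous carbon chain has 5 atoms, so the parent hydride is pentane.
Number the chain so that the substituent locant set {1,1,4,5} is lower than {1,2,5,5} at the first point of difference.
With this numbering: chloro groups at C-1 (×2) and C-4 and C-5.
Putting it together: 1,1,4,5-tetrachloropentane.

1,1,4,5-tetrachloropentane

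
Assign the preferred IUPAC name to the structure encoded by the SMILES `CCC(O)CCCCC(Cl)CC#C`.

The longest chain bearing the –OH group and the multiple bond is 11 carbons long (undecane).
An alcohol (–OH) is the principal characteristic group, giving the suffix -ol.
There is one C≡C triple bond, indicated by the ending -yne.
Choose the numbering such that numbering from this end puts the hydroxyl group at C-3 rather than C-9.
That gives the hydroxyl at C-3; the triple bond between C-10 and C-11; a chloro group at C-8.
Putting it together: 8-chloroundec-10-yn-3-ol.

8-chloroundec-10-yn-3-ol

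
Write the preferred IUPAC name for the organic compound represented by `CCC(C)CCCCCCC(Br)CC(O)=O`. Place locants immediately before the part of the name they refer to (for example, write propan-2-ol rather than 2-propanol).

3-bromo-10-methyldodecanoic acid

The longest carbon chain that includes the –COOH group has 12 carbons, so the parent hydride is dodecane.
The principal characteristic group is a carboxylic acid (terminal –COOH), named with the suffix -oic acid.
Number the chain so that the carboxylic acid carbon is C-1 by definition.
With this numbering: a bromo group at C-3; a methyl group at C-10.
Substituent prefixes are cited in alphabetical order (multiplying prefixes like di-/tri- are ignored for ordering).
The name is 3-bromo-10-methyldodecanoic acid.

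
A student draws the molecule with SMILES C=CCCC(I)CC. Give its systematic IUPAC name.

5-iodohept-1-ene

The longest chain bearing the multiple bond is 7 carbons long (heptane).
There is one C=C double bond, indicated by the ending -ene.
Choose the numbering such that numbering from this end puts the double bond at C-1 rather than C-6.
This places the double bond between C-1 and C-2; an iodo group at C-5.
Putting it together: 5-iodohept-1-ene.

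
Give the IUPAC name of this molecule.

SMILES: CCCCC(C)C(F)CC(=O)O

The longest chain bearing the –COOH group is 8 carbons long (octane).
The highest-priority functional group is a carboxylic acid (terminal –COOH), so the name ends in -oic acid.
Number the chain so that the carboxylic acid carbon is C-1 by definition.
This places a fluoro group at C-3; a methyl group at C-4.
Substituent prefixes are cited in alphabetical order (multiplying prefixes like di-/tri- are ignored for ordering).
Assembling the pieces gives 3-fluoro-4-methyloctanoic acid.

3-fluoro-4-methyloctanoic acid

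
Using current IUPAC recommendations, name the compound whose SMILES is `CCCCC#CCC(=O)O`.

oct-3-ynoic acid

Counting along the main chain through the –COOH group and the multiple bond gives 8 carbons: the parent is octane.
A carboxylic acid (terminal –COOH) is the principal characteristic group, giving the suffix -oic acid.
The chain contains a C≡C triple bond, so the unsaturation ending is -yne.
Number the chain so that the carboxylic acid carbon is C-1 by definition.
With this numbering: the triple bond between C-3 and C-4.
The name is oct-3-ynoic acid.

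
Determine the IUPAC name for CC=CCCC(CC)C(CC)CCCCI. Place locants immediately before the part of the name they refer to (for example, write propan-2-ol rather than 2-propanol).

Counting along the main chain through the multiple bond gives 11 carbons: the parent is undecane.
The chain contains a C=C double bond, so the unsaturation ending is -ene.
Choose the numbering such that numbering from this end puts the double bond at C-2 rather than C-9.
That gives the double bond between C-2 and C-3; ethyl groups at C-6 and C-7; an iodo group at C-11.
Substituent prefixes are cited in alphabetical order (multiplying prefixes like di-/tri- are ignored for ordering).
Putting it together: 6,7-diethyl-11-iodoundec-2-ene.

6,7-diethyl-11-iodoundec-2-ene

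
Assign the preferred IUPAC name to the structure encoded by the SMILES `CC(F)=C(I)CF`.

1,3-difluoro-2-iodobut-2-ene

Counting along the main chain through the multiple bond gives 4 carbons: the parent is butane.
A C=C double bond in the chain gives the infix -ene-.
Choose the numbering such that the substituent locant set {1,2,3} is lower than {2,3,4} at the first point of difference.
With this numbering: the double bond between C-2 and C-3; fluoro groups at C-1 and C-3; an iodo group at C-2.
The substituents are ordered alphabetically, ignoring any di-/tri- multipliers.
Assembling the pieces gives 1,3-difluoro-2-iodobut-2-ene.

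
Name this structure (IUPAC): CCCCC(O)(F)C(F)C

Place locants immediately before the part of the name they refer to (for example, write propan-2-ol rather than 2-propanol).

2,3-difluoroheptan-3-ol

The longest chain bearing the –OH group is 7 carbons long (heptane).
The highest-priority functional group is an alcohol (–OH), so the name ends in -ol.
Number the chain so that numbering from this end puts the hydroxyl group at C-3 rather than C-5.
With this numbering: the hydroxyl at C-3; fluoro groups at C-2 and C-3.
Assembling the pieces gives 2,3-difluoroheptan-3-ol.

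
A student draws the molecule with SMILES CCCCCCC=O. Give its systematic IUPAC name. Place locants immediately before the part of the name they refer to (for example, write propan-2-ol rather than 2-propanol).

heptanal

Counting along the main chain through the –CHO group gives 7 carbons: the parent is heptane.
The principal characteristic group is an aldehyde (terminal –CHO), named with the suffix -al.
Choose the numbering such that the aldehyde carbon is C-1 by definition.
The name is heptanal.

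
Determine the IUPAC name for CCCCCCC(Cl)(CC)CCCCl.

The longest continuous carbon chain has 10 atoms, so the parent hydride is decane.
The numbering direction is chosen so that the substituent locant set {1,4,4} is lower than {7,7,10} at the first point of difference.
This places chloro groups at C-1 and C-4; an ethyl group at C-4.
The substituents are ordered alphabetically, ignoring any di-/tri- multipliers.
Assembling the pieces gives 1,4-dichloro-4-ethyldecane.

1,4-dichloro-4-ethyldecane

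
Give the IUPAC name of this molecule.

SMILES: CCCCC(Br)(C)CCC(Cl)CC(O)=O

Counting along the main chain through the –COOH group gives 10 carbons: the parent is decane.
A carboxylic acid (terminal –COOH) is the principal characteristic group, giving the suffix -oic acid.
Choose the numbering such that the carboxylic acid carbon is C-1 by definition.
That gives a bromo group at C-6; a chloro group at C-3; a methyl group at C-6.
The substituents are ordered alphabetically, ignoring any di-/tri- multipliers.
Putting it together: 6-bromo-3-chloro-6-methyldecanoic acid.

6-bromo-3-chloro-6-methyldecanoic acid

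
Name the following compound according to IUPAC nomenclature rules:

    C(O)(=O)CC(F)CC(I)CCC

Counting along the main chain through the –COOH group gives 8 carbons: the parent is octane.
The principal characteristic group is a carboxylic acid (terminal –COOH), named with the suffix -oic acid.
The numbering direction is chosen so that the carboxylic acid carbon is C-1 by definition.
This places a fluoro group at C-3; an iodo group at C-5.
Substituent prefixes are cited in alphabetical order (multiplying prefixes like di-/tri- are ignored for ordering).
Assembling the pieces gives 3-fluoro-5-iodooctanoic acid.

3-fluoro-5-iodooctanoic acid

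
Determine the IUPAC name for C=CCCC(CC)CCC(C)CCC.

Counting along the main chain through the multiple bond gives 11 carbons: the parent is undecane.
A C=C double bond in the chain gives the infix -ene-.
Choose the numbering such that numbering from this end puts the double bond at C-1 rather than C-10.
That gives the double bond between C-1 and C-2; an ethyl group at C-5; a methyl group at C-8.
Prefixes are listed alphabetically: ethyl, methyl.
Putting it together: 5-ethyl-8-methylundec-1-ene.

5-ethyl-8-methylundec-1-ene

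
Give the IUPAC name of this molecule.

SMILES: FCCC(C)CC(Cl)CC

The longest carbon chain is 7 atoms: the parent is heptane.
Number the chain so that the substituent locant set {1,3,5} is lower than {3,5,7} at the first point of difference.
That gives a chloro group at C-5; a fluoro group at C-1; a methyl group at C-3.
Substituent prefixes are cited in alphabetical order (multiplying prefixes like di-/tri- are ignored for ordering).
Assembling the pieces gives 5-chloro-1-fluoro-3-methylheptane.

5-chloro-1-fluoro-3-methylheptane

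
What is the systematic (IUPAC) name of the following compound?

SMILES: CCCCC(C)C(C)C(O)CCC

The longest carbon chain that includes the –OH group has 10 carbons, so the parent hydride is decane.
The principal characteristic group is an alcohol (–OH), named with the suffix -ol.
Choose the numbering such that numbering from this end puts the hydroxyl group at C-4 rather than C-7.
That gives the hydroxyl at C-4; methyl groups at C-5 and C-6.
Putting it together: 5,6-dimethyldecan-4-ol.

5,6-dimethyldecan-4-ol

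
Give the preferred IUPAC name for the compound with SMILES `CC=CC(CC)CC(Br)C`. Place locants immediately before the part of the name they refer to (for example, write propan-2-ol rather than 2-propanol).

6-bromo-4-ethylhept-2-ene

Counting along the main chain through the multiple bond gives 7 carbons: the parent is heptane.
A C=C double bond in the chain gives the infix -ene-.
The numbering direction is chosen so that numbering from this end puts the double bond at C-2 rather than C-5.
This places the double bond between C-2 and C-3; a bromo group at C-6; an ethyl group at C-4.
The substituents are ordered alphabetically, ignoring any di-/tri- multipliers.
The name is 6-bromo-4-ethylhept-2-ene.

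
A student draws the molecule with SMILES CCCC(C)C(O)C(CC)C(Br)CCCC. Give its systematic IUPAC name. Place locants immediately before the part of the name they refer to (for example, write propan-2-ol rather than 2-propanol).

7-bromo-6-ethyl-4-methylundecan-5-ol

The longest chain bearing the –OH group is 11 carbons long (undecane).
An alcohol (–OH) is the principal characteristic group, giving the suffix -ol.
Number the chain so that numbering from this end puts the hydroxyl group at C-5 rather than C-7.
That gives the hydroxyl at C-5; a bromo group at C-7; an ethyl group at C-6; a methyl group at C-4.
The substituents are ordered alphabetically, ignoring any di-/tri- multipliers.
Putting it together: 7-bromo-6-ethyl-4-methylundecan-5-ol.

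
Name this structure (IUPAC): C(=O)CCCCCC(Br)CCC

7-bromodecanal

The longest chain bearing the –CHO group is 10 carbons long (decane).
The principal characteristic group is an aldehyde (terminal –CHO), named with the suffix -al.
Choose the numbering such that the aldehyde carbon is C-1 by definition.
This places a bromo group at C-7.
Putting it together: 7-bromodecanal.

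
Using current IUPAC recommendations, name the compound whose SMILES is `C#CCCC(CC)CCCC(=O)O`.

The longest chain bearing the –COOH group and the multiple bond is 9 carbons long (nonane).
The highest-priority functional group is a carboxylic acid (terminal –COOH), so the name ends in -oic acid.
A C≡C triple bond in the chain gives the infix -yne-.
Choose the numbering such that the carboxylic acid carbon is C-1 by definition.
This places the triple bond between C-8 and C-9; an ethyl group at C-5.
Assembling the pieces gives 5-ethylnon-8-ynoic acid.

5-ethylnon-8-ynoic acid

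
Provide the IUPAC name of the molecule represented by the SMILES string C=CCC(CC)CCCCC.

4-ethylnon-1-ene

The longest chain bearing the multiple bond is 9 carbons long (nonane).
The chain contains a C=C double bond, so the unsaturation ending is -ene.
Number the chain so that numbering from this end puts the double bond at C-1 rather than C-8.
With this numbering: the double bond between C-1 and C-2; an ethyl group at C-4.
The name is 4-ethylnon-1-ene.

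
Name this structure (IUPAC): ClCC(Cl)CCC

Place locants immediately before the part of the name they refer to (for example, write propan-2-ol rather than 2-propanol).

The longest carbon chain is 5 atoms: the parent is pentane.
Number the chain so that the substituent locant set {1,2} is lower than {4,5} at the first point of difference.
This places chloro groups at C-1 and C-2.
Putting it together: 1,2-dichloropentane.

1,2-dichloropentane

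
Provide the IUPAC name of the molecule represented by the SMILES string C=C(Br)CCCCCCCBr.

The longest chain bearing the multiple bond is 9 carbons long (nonane).
A C=C double bond in the chain gives the infix -ene-.
The numbering direction is chosen so that numbering from this end puts the double bond at C-1 rather than C-8.
This places the double bond between C-1 and C-2; bromo groups at C-2 and C-9.
The name is 2,9-dibromonon-1-ene.

2,9-dibromonon-1-ene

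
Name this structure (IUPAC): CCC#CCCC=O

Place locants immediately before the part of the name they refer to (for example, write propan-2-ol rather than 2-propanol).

hept-4-ynal

Counting along the main chain through the –CHO group and the multiple bond gives 7 carbons: the parent is heptane.
The principal characteristic group is an aldehyde (terminal –CHO), named with the suffix -al.
A C≡C triple bond in the chain gives the infix -yne-.
Choose the numbering such that the aldehyde carbon is C-1 by definition.
That gives the triple bond between C-4 and C-5.
The name is hept-4-ynal.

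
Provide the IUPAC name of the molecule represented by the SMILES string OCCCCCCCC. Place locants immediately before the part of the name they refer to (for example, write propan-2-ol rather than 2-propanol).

The longest chain bearing the –OH group is 8 carbons long (octane).
An alcohol (–OH) is the principal characteristic group, giving the suffix -ol.
Number the chain so that numbering from this end puts the hydroxyl group at C-1 rather than C-8.
With this numbering: the hydroxyl at C-1.
The name is octan-1-ol.

octan-1-ol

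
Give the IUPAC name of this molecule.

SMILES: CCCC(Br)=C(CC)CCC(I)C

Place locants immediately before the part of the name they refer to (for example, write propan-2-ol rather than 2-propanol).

4-bromo-5-ethyl-8-iodonon-4-ene

The longest chain bearing the multiple bond is 9 carbons long (nonane).
A C=C double bond in the chain gives the infix -ene-.
The numbering direction is chosen so that numbering from this end puts the double bond at C-4 rather than C-5.
That gives the double bond between C-4 and C-5; a bromo group at C-4; an ethyl group at C-5; an iodo group at C-8.
The substituents are ordered alphabetically, ignoring any di-/tri- multipliers.
Putting it together: 4-bromo-5-ethyl-8-iodonon-4-ene.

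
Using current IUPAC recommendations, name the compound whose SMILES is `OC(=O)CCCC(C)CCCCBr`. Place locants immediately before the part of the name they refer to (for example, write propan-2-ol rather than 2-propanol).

The longest chain bearing the –COOH group is 9 carbons long (nonane).
A carboxylic acid (terminal –COOH) is the principal characteristic group, giving the suffix -oic acid.
Number the chain so that the carboxylic acid carbon is C-1 by definition.
With this numbering: a bromo group at C-9; a methyl group at C-5.
Substituent prefixes are cited in alphabetical order (multiplying prefixes like di-/tri- are ignored for ordering).
Putting it together: 9-bromo-5-methylnonanoic acid.

9-bromo-5-methylnonanoic acid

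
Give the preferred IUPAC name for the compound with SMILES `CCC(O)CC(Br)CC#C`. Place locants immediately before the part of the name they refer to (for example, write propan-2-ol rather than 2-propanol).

5-bromooct-7-yn-3-ol

The longest chain bearing the –OH group and the multiple bond is 8 carbons long (octane).
The highest-priority functional group is an alcohol (–OH), so the name ends in -ol.
The chain contains a C≡C triple bond, so the unsaturation ending is -yne.
Choose the numbering such that numbering from this end puts the hydroxyl group at C-3 rather than C-6.
With this numbering: the hydroxyl at C-3; the triple bond between C-7 and C-8; a bromo group at C-5.
Assembling the pieces gives 5-bromooct-7-yn-3-ol.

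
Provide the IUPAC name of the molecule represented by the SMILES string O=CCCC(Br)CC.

The longest chain bearing the –CHO group is 6 carbons long (hexane).
The principal characteristic group is an aldehyde (terminal –CHO), named with the suffix -al.
Choose the numbering such that the aldehyde carbon is C-1 by definition.
That gives a bromo group at C-4.
The name is 4-bromohexanal.

4-bromohexanal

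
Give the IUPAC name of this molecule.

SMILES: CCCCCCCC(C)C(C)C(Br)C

2-bromo-3,4-dimethylundecane

The longest continuous carbon chain has 11 atoms, so the parent hydride is undecane.
Choose the numbering such that the substituent locant set {2,3,4} is lower than {8,9,10} at the first point of difference.
That gives a bromo group at C-2; methyl groups at C-3 and C-4.
Prefixes are listed alphabetically: bromo, methyl.
The name is 2-bromo-3,4-dimethylundecane.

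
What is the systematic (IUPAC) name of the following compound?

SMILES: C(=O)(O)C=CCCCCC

Counting along the main chain through the –COOH group and the multiple bond gives 8 carbons: the parent is octane.
The principal characteristic group is a carboxylic acid (terminal –COOH), named with the suffix -oic acid.
There is one C=C double bond, indicated by the ending -ene.
Choose the numbering such that the carboxylic acid carbon is C-1 by definition.
With this numbering: the double bond between C-2 and C-3.
Putting it together: oct-2-enoic acid.

oct-2-enoic acid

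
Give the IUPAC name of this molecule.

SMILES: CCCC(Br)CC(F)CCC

The parent chain contains 9 carbons (nonane).
Number the chain so that the locant sets are identical either way, so the alphabetically earlier bromo substituent takes the lower locant (4 rather than 6).
With this numbering: a bromo group at C-4; a fluoro group at C-6.
Substituent prefixes are cited in alphabetical order (multiplying prefixes like di-/tri- are ignored for ordering).
Putting it together: 4-bromo-6-fluorononane.

4-bromo-6-fluorononane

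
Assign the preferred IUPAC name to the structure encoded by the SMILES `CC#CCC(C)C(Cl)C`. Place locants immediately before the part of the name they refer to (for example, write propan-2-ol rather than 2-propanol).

6-chloro-5-methylhept-2-yne

Counting along the main chain through the multiple bond gives 7 carbons: the parent is heptane.
A C≡C triple bond in the chain gives the infix -yne-.
Choose the numbering such that numbering from this end puts the triple bond at C-2 rather than C-5.
That gives the triple bond between C-2 and C-3; a chloro group at C-6; a methyl group at C-5.
Prefixes are listed alphabetically: chloro, methyl.
Putting it together: 6-chloro-5-methylhept-2-yne.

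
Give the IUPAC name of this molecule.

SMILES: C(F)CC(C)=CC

Counting along the main chain through the multiple bond gives 5 carbons: the parent is pentane.
The chain contains a C=C double bond, so the unsaturation ending is -ene.
The numbering direction is chosen so that numbering from this end puts the double bond at C-2 rather than C-3.
This places the double bond between C-2 and C-3; a fluoro group at C-5; a methyl group at C-3.
Prefixes are listed alphabetically: fluoro, methyl.
Putting it together: 5-fluoro-3-methylpent-2-ene.

5-fluoro-3-methylpent-2-ene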